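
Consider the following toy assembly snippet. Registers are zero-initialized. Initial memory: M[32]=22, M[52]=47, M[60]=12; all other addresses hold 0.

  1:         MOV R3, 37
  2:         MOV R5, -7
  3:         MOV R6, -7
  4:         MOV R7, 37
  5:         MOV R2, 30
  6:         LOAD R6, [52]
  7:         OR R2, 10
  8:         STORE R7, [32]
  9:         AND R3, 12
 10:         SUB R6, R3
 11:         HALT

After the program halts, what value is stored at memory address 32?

37

R3=37
R5=-7
R6=-7
R7=37
R2=30
R6=M[52]=47
R2=30|10=30
STORE R7, [32] → M[32]=37
R3=37&12=4
R6=47-4=43
halt.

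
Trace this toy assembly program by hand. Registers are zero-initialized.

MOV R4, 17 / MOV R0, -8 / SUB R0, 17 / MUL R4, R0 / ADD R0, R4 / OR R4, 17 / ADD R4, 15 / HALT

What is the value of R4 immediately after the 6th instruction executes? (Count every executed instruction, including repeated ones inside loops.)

-425

MOV R4, 17 → R4=17
MOV R0, -8 → R0=-8
SUB R0, 17 → R0=(-8)-17=-25
MUL R4, R0 → R4=17*(-25)=-425
ADD R0, R4 → R0=(-25)+(-425)=-450
OR R4, 17 → R4=(-425)|17=-425
After step 6: R4 = -425.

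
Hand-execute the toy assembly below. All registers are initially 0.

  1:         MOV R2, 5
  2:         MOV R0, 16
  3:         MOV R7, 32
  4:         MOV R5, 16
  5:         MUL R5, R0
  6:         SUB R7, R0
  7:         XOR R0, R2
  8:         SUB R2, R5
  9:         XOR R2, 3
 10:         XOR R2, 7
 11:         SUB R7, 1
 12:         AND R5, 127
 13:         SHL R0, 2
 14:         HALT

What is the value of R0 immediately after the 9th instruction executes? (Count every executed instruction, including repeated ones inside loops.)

R2=5
R0=16
R7=32
R5=16
R5=16*16=256
R7=32-16=16
R0=16^5=21
R2=5-256=-251
R2=(-251)^3=-250
After step 9: R0 = 21.

21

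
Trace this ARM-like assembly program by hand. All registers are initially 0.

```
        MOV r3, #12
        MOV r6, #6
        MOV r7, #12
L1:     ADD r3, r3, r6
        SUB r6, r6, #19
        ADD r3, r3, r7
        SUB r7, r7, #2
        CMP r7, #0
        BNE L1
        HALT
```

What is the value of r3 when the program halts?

after MOV r3, #12: r3=12
after MOV r6, #6: r6=6
after MOV r7, #12: r7=12
after ADD r3, r3, r6: r3=12+6=18
after SUB r6, r6, #19: r6=6-19=-13
after ADD r3, r3, r7: r3=18+12=30
after SUB r7, r7, #2: r7=12-2=10
CMP r7, #0  (cmp 10,0)
BNE L1: taken
after ADD r3, r3, r6: r3=30+(-13)=17
after SUB r6, r6, #19: r6=(-13)-19=-32
after ADD r3, r3, r7: r3=17+10=27
after SUB r7, r7, #2: r7=10-2=8
CMP r7, #0  (cmp 8,0)
BNE L1: taken
after ADD r3, r3, r6: r3=27+(-32)=-5
after SUB r6, r6, #19: r6=(-32)-19=-51
after ADD r3, r3, r7: r3=(-5)+8=3
after SUB r7, r7, #2: r7=8-2=6
CMP r7, #0  (cmp 6,0)
BNE L1: taken
after ADD r3, r3, r6: r3=3+(-51)=-48
after SUB r6, r6, #19: r6=(-51)-19=-70
after ADD r3, r3, r7: r3=(-48)+6=-42
after SUB r7, r7, #2: r7=6-2=4
CMP r7, #0  (cmp 4,0)
BNE L1: taken
after ADD r3, r3, r6: r3=(-42)+(-70)=-112
after SUB r6, r6, #19: r6=(-70)-19=-89
after ADD r3, r3, r7: r3=(-112)+4=-108
after SUB r7, r7, #2: r7=4-2=2
CMP r7, #0  (cmp 2,0)
BNE L1: taken
after ADD r3, r3, r6: r3=(-108)+(-89)=-197
after SUB r6, r6, #19: r6=(-89)-19=-108
after ADD r3, r3, r7: r3=(-197)+2=-195
after SUB r7, r7, #2: r7=2-2=0
CMP r7, #0  (cmp 0,0)
BNE L1: not taken
halt.

-195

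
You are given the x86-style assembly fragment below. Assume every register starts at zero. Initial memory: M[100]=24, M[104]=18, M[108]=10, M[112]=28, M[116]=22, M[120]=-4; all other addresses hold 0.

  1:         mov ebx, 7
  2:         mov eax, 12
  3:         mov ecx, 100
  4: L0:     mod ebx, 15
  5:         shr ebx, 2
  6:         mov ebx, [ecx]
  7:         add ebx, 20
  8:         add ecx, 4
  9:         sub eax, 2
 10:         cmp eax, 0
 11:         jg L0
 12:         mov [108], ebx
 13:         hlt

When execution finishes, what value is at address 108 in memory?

ebx=7
eax=12
ecx=100
ebx=7%15=7
ebx=7>>2=1
ebx=M[100]=24
ebx=24+20=44
ecx=100+4=104
eax=12-2=10
cmp eax, 0  (cmp 10,0)
jg L0: taken
ebx=44%15=14
ebx=14>>2=3
ebx=M[104]=18
ebx=18+20=38
ecx=104+4=108
eax=10-2=8
cmp eax, 0  (cmp 8,0)
jg L0: taken
ebx=38%15=8
ebx=8>>2=2
ebx=M[108]=10
ebx=10+20=30
ecx=108+4=112
eax=8-2=6
cmp eax, 0  (cmp 6,0)
jg L0: taken
ebx=30%15=0
ebx=0>>2=0
ebx=M[112]=28
ebx=28+20=48
ecx=112+4=116
eax=6-2=4
cmp eax, 0  (cmp 4,0)
jg L0: taken
ebx=48%15=3
ebx=3>>2=0
ebx=M[116]=22
ebx=22+20=42
ecx=116+4=120
eax=4-2=2
cmp eax, 0  (cmp 2,0)
jg L0: taken
ebx=42%15=12
ebx=12>>2=3
ebx=M[120]=-4
ebx=(-4)+20=16
ecx=120+4=124
eax=2-2=0
cmp eax, 0  (cmp 0,0)
jg L0: not taken
mov [108], ebx → M[108]=16
halt.

16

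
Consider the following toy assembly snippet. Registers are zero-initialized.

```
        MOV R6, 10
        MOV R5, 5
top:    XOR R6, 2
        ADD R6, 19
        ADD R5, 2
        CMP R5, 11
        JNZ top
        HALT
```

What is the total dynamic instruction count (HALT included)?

18

after MOV R6, 10: R6=10
after MOV R5, 5: R5=5
after XOR R6, 2: R6=10^2=8
after ADD R6, 19: R6=8+19=27
after ADD R5, 2: R5=5+2=7
CMP R5, 11  (cmp 7,11)
JNZ top: taken
after XOR R6, 2: R6=27^2=25
after ADD R6, 19: R6=25+19=44
after ADD R5, 2: R5=7+2=9
CMP R5, 11  (cmp 9,11)
JNZ top: taken
after XOR R6, 2: R6=44^2=46
after ADD R6, 19: R6=46+19=65
after ADD R5, 2: R5=9+2=11
CMP R5, 11  (cmp 11,11)
JNZ top: not taken
halt.
Total executed instructions: 18.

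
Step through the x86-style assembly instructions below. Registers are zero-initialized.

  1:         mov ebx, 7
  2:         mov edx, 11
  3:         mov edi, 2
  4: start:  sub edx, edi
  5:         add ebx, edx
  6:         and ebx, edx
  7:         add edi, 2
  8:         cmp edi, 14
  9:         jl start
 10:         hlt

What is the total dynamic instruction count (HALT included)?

after mov ebx, 7: ebx=7
after mov edx, 11: edx=11
after mov edi, 2: edi=2
after sub edx, edi: edx=11-2=9
after add ebx, edx: ebx=7+9=16
after and ebx, edx: ebx=16&9=0
after add edi, 2: edi=2+2=4
cmp edi, 14  (cmp 4,14)
jl start: taken
after sub edx, edi: edx=9-4=5
after add ebx, edx: ebx=0+5=5
after and ebx, edx: ebx=5&5=5
after add edi, 2: edi=4+2=6
cmp edi, 14  (cmp 6,14)
jl start: taken
after sub edx, edi: edx=5-6=-1
after add ebx, edx: ebx=5+(-1)=4
after and ebx, edx: ebx=4&(-1)=4
after add edi, 2: edi=6+2=8
cmp edi, 14  (cmp 8,14)
jl start: taken
after sub edx, edi: edx=(-1)-8=-9
after add ebx, edx: ebx=4+(-9)=-5
after and ebx, edx: ebx=(-5)&(-9)=-13
after add edi, 2: edi=8+2=10
cmp edi, 14  (cmp 10,14)
jl start: taken
after sub edx, edi: edx=(-9)-10=-19
after add ebx, edx: ebx=(-13)+(-19)=-32
after and ebx, edx: ebx=(-32)&(-19)=-32
after add edi, 2: edi=10+2=12
cmp edi, 14  (cmp 12,14)
jl start: taken
after sub edx, edi: edx=(-19)-12=-31
after add ebx, edx: ebx=(-32)+(-31)=-63
after and ebx, edx: ebx=(-63)&(-31)=-63
after add edi, 2: edi=12+2=14
cmp edi, 14  (cmp 14,14)
jl start: not taken
halt.
Total executed instructions: 40.

40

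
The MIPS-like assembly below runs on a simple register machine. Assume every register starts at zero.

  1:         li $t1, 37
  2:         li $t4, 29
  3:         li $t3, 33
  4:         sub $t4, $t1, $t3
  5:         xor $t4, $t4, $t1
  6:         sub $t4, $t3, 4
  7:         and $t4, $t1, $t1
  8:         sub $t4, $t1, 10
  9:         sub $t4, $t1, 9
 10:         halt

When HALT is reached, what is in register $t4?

$t1=37
$t4=29
$t3=33
$t4=37-33=4
$t4=4^37=33
$t4=33-4=29
$t4=37&37=37
$t4=37-10=27
$t4=37-9=28
halt.

28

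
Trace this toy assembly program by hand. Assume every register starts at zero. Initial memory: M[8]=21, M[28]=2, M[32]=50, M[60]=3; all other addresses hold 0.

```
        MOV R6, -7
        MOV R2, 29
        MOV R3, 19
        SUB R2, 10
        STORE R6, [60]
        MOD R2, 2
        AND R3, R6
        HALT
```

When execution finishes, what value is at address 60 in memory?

MOV R6, -7 → R6=-7
MOV R2, 29 → R2=29
MOV R3, 19 → R3=19
SUB R2, 10 → R2=29-10=19
STORE R6, [60] → M[60]=-7
MOD R2, 2 → R2=19%2=1
AND R3, R6 → R3=19&(-7)=17
halt.

-7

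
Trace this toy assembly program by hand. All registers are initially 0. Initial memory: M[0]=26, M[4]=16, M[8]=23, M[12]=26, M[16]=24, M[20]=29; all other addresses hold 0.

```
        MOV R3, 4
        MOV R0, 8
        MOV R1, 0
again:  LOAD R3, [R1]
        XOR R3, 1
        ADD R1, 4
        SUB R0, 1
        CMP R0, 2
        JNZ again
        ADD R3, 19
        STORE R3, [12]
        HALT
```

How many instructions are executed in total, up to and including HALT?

42

MOV R3, 4 → R3=4
MOV R0, 8 → R0=8
MOV R1, 0 → R1=0
LOAD R3, [R1] → R3=M[0]=26
XOR R3, 1 → R3=26^1=27
ADD R1, 4 → R1=0+4=4
SUB R0, 1 → R0=8-1=7
CMP R0, 2  (cmp 7,2)
JNZ again: taken
LOAD R3, [R1] → R3=M[4]=16
XOR R3, 1 → R3=16^1=17
ADD R1, 4 → R1=4+4=8
SUB R0, 1 → R0=7-1=6
CMP R0, 2  (cmp 6,2)
JNZ again: taken
LOAD R3, [R1] → R3=M[8]=23
XOR R3, 1 → R3=23^1=22
ADD R1, 4 → R1=8+4=12
SUB R0, 1 → R0=6-1=5
CMP R0, 2  (cmp 5,2)
JNZ again: taken
LOAD R3, [R1] → R3=M[12]=26
XOR R3, 1 → R3=26^1=27
ADD R1, 4 → R1=12+4=16
SUB R0, 1 → R0=5-1=4
CMP R0, 2  (cmp 4,2)
JNZ again: taken
LOAD R3, [R1] → R3=M[16]=24
XOR R3, 1 → R3=24^1=25
ADD R1, 4 → R1=16+4=20
SUB R0, 1 → R0=4-1=3
CMP R0, 2  (cmp 3,2)
JNZ again: taken
LOAD R3, [R1] → R3=M[20]=29
XOR R3, 1 → R3=29^1=28
ADD R1, 4 → R1=20+4=24
SUB R0, 1 → R0=3-1=2
CMP R0, 2  (cmp 2,2)
JNZ again: not taken
ADD R3, 19 → R3=28+19=47
STORE R3, [12] → M[12]=47
halt.
Total executed instructions: 42.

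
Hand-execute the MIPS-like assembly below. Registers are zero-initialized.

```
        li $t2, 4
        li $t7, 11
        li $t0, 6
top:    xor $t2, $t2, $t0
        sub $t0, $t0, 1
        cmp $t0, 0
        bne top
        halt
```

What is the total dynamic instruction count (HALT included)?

$t2=4
$t7=11
$t0=6
$t2=4^6=2
$t0=6-1=5
cmp $t0, 0  (cmp 5,0)
bne top: taken
$t2=2^5=7
$t0=5-1=4
cmp $t0, 0  (cmp 4,0)
bne top: taken
$t2=7^4=3
$t0=4-1=3
cmp $t0, 0  (cmp 3,0)
bne top: taken
$t2=3^3=0
$t0=3-1=2
cmp $t0, 0  (cmp 2,0)
bne top: taken
$t2=0^2=2
$t0=2-1=1
cmp $t0, 0  (cmp 1,0)
bne top: taken
$t2=2^1=3
$t0=1-1=0
cmp $t0, 0  (cmp 0,0)
bne top: not taken
halt.
Total executed instructions: 28.

28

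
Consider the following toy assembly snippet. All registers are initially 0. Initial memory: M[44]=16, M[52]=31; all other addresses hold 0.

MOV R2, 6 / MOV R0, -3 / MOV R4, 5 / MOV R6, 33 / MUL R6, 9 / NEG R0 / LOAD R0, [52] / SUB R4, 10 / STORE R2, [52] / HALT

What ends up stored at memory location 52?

R2=6
R0=-3
R4=5
R6=33
R6=33*9=297
R0=-(-3)=3
R0=M[52]=31
R4=5-10=-5
STORE R2, [52] → M[52]=6
halt.

6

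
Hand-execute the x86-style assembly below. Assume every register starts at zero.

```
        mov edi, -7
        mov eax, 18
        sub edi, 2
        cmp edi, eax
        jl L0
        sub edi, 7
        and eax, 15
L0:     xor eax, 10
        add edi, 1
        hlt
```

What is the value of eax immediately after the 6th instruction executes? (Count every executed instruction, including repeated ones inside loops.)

24

after mov edi, -7: edi=-7
after mov eax, 18: eax=18
after sub edi, 2: edi=(-7)-2=-9
cmp edi, eax  (cmp -9,18)
jl L0: taken
after xor eax, 10: eax=18^10=24
After step 6: eax = 24.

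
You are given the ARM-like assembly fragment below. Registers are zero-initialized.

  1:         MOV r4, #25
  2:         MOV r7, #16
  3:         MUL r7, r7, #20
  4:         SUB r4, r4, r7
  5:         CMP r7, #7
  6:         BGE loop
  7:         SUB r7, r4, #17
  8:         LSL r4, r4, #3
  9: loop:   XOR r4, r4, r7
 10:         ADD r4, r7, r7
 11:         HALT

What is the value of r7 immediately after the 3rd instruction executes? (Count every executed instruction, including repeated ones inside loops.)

MOV r4, #25 → r4=25
MOV r7, #16 → r7=16
MUL r7, r7, #20 → r7=16*20=320
After step 3: r7 = 320.

320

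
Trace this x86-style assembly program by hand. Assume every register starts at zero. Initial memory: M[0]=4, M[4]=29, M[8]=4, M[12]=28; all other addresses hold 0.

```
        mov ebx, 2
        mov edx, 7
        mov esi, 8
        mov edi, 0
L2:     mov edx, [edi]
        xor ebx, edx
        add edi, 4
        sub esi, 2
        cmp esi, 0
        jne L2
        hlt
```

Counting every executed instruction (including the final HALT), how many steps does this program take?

after mov ebx, 2: ebx=2
after mov edx, 7: edx=7
after mov esi, 8: esi=8
after mov edi, 0: edi=0
after mov edx, [edi]: edx=M[0]=4
after xor ebx, edx: ebx=2^4=6
after add edi, 4: edi=0+4=4
after sub esi, 2: esi=8-2=6
cmp esi, 0  (cmp 6,0)
jne L2: taken
after mov edx, [edi]: edx=M[4]=29
after xor ebx, edx: ebx=6^29=27
after add edi, 4: edi=4+4=8
after sub esi, 2: esi=6-2=4
cmp esi, 0  (cmp 4,0)
jne L2: taken
after mov edx, [edi]: edx=M[8]=4
after xor ebx, edx: ebx=27^4=31
after add edi, 4: edi=8+4=12
after sub esi, 2: esi=4-2=2
cmp esi, 0  (cmp 2,0)
jne L2: taken
after mov edx, [edi]: edx=M[12]=28
after xor ebx, edx: ebx=31^28=3
after add edi, 4: edi=12+4=16
after sub esi, 2: esi=2-2=0
cmp esi, 0  (cmp 0,0)
jne L2: not taken
halt.
Total executed instructions: 29.

29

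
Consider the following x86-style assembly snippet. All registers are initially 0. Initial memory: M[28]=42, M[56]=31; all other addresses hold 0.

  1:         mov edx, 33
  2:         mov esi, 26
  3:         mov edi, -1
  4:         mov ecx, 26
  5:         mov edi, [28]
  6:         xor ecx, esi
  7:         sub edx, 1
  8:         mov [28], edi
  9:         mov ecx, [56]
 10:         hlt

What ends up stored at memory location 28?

42

after mov edx, 33: edx=33
after mov esi, 26: esi=26
after mov edi, -1: edi=-1
after mov ecx, 26: ecx=26
after mov edi, [28]: edi=M[28]=42
after xor ecx, esi: ecx=26^26=0
after sub edx, 1: edx=33-1=32
mov [28], edi → M[28]=42
after mov ecx, [56]: ecx=M[56]=31
halt.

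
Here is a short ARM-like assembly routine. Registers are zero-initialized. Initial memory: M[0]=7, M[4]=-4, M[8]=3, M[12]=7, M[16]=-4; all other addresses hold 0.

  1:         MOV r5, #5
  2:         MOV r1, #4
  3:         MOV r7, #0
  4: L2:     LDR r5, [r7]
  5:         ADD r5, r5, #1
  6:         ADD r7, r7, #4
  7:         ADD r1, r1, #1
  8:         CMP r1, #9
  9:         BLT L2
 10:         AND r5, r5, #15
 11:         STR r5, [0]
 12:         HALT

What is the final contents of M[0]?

after MOV r5, #5: r5=5
after MOV r1, #4: r1=4
after MOV r7, #0: r7=0
after LDR r5, [r7]: r5=M[0]=7
after ADD r5, r5, #1: r5=7+1=8
after ADD r7, r7, #4: r7=0+4=4
after ADD r1, r1, #1: r1=4+1=5
CMP r1, #9  (cmp 5,9)
BLT L2: taken
after LDR r5, [r7]: r5=M[4]=-4
after ADD r5, r5, #1: r5=(-4)+1=-3
after ADD r7, r7, #4: r7=4+4=8
after ADD r1, r1, #1: r1=5+1=6
CMP r1, #9  (cmp 6,9)
BLT L2: taken
after LDR r5, [r7]: r5=M[8]=3
after ADD r5, r5, #1: r5=3+1=4
after ADD r7, r7, #4: r7=8+4=12
after ADD r1, r1, #1: r1=6+1=7
CMP r1, #9  (cmp 7,9)
BLT L2: taken
after LDR r5, [r7]: r5=M[12]=7
after ADD r5, r5, #1: r5=7+1=8
after ADD r7, r7, #4: r7=12+4=16
after ADD r1, r1, #1: r1=7+1=8
CMP r1, #9  (cmp 8,9)
BLT L2: taken
after LDR r5, [r7]: r5=M[16]=-4
after ADD r5, r5, #1: r5=(-4)+1=-3
after ADD r7, r7, #4: r7=16+4=20
after ADD r1, r1, #1: r1=8+1=9
CMP r1, #9  (cmp 9,9)
BLT L2: not taken
after AND r5, r5, #15: r5=(-3)&15=13
STR r5, [0] → M[0]=13
halt.

13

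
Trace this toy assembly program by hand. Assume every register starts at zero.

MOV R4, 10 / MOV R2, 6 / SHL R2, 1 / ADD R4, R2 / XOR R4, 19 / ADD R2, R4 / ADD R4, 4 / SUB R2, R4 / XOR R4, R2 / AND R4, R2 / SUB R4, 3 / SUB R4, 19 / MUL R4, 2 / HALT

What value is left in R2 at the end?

after MOV R4, 10: R4=10
after MOV R2, 6: R2=6
after SHL R2, 1: R2=6<<1=12
after ADD R4, R2: R4=10+12=22
after XOR R4, 19: R4=22^19=5
after ADD R2, R4: R2=12+5=17
after ADD R4, 4: R4=5+4=9
after SUB R2, R4: R2=17-9=8
after XOR R4, R2: R4=9^8=1
after AND R4, R2: R4=1&8=0
after SUB R4, 3: R4=0-3=-3
after SUB R4, 19: R4=(-3)-19=-22
after MUL R4, 2: R4=(-22)*2=-44
halt.

8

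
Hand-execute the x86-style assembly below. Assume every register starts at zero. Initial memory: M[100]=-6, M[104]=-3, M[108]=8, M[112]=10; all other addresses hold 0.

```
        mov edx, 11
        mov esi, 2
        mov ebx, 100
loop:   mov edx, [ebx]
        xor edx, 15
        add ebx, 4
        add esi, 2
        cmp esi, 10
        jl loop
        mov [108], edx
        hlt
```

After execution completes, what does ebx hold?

116

edx=11
esi=2
ebx=100
edx=M[100]=-6
edx=(-6)^15=-11
ebx=100+4=104
esi=2+2=4
cmp esi, 10  (cmp 4,10)
jl loop: taken
edx=M[104]=-3
edx=(-3)^15=-14
ebx=104+4=108
esi=4+2=6
cmp esi, 10  (cmp 6,10)
jl loop: taken
edx=M[108]=8
edx=8^15=7
ebx=108+4=112
esi=6+2=8
cmp esi, 10  (cmp 8,10)
jl loop: taken
edx=M[112]=10
edx=10^15=5
ebx=112+4=116
esi=8+2=10
cmp esi, 10  (cmp 10,10)
jl loop: not taken
mov [108], edx → M[108]=5
halt.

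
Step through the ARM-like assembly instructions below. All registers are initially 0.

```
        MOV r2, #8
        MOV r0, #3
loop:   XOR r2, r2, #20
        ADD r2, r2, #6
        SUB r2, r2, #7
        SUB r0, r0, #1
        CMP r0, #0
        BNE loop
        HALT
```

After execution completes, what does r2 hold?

25

MOV r2, #8 → r2=8
MOV r0, #3 → r0=3
XOR r2, r2, #20 → r2=8^20=28
ADD r2, r2, #6 → r2=28+6=34
SUB r2, r2, #7 → r2=34-7=27
SUB r0, r0, #1 → r0=3-1=2
CMP r0, #0  (cmp 2,0)
BNE loop: taken
XOR r2, r2, #20 → r2=27^20=15
ADD r2, r2, #6 → r2=15+6=21
SUB r2, r2, #7 → r2=21-7=14
SUB r0, r0, #1 → r0=2-1=1
CMP r0, #0  (cmp 1,0)
BNE loop: taken
XOR r2, r2, #20 → r2=14^20=26
ADD r2, r2, #6 → r2=26+6=32
SUB r2, r2, #7 → r2=32-7=25
SUB r0, r0, #1 → r0=1-1=0
CMP r0, #0  (cmp 0,0)
BNE loop: not taken
halt.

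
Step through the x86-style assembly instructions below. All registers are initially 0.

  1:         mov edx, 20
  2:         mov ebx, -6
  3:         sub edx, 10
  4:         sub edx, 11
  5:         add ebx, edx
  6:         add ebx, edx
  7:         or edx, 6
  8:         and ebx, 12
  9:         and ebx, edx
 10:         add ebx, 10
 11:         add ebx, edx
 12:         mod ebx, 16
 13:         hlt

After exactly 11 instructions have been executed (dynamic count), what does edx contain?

-1

after mov edx, 20: edx=20
after mov ebx, -6: ebx=-6
after sub edx, 10: edx=20-10=10
after sub edx, 11: edx=10-11=-1
after add ebx, edx: ebx=(-6)+(-1)=-7
after add ebx, edx: ebx=(-7)+(-1)=-8
after or edx, 6: edx=(-1)|6=-1
after and ebx, 12: ebx=(-8)&12=8
after and ebx, edx: ebx=8&(-1)=8
after add ebx, 10: ebx=8+10=18
after add ebx, edx: ebx=18+(-1)=17
After step 11: edx = -1.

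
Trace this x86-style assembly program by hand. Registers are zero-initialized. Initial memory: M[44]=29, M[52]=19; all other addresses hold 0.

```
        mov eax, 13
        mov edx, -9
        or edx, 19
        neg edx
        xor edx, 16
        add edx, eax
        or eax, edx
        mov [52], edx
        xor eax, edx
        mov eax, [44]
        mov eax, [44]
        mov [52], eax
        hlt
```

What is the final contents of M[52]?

mov eax, 13 → eax=13
mov edx, -9 → edx=-9
or edx, 19 → edx=(-9)|19=-9
neg edx → edx=-(-9)=9
xor edx, 16 → edx=9^16=25
add edx, eax → edx=25+13=38
or eax, edx → eax=13|38=47
mov [52], edx → M[52]=38
xor eax, edx → eax=47^38=9
mov eax, [44] → eax=M[44]=29
mov eax, [44] → eax=M[44]=29
mov [52], eax → M[52]=29
halt.

29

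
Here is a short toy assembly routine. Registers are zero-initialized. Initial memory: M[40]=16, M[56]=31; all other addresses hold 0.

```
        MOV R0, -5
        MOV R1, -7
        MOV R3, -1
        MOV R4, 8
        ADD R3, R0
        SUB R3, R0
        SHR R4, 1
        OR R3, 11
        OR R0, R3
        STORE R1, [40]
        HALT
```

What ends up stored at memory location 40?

MOV R0, -5 → R0=-5
MOV R1, -7 → R1=-7
MOV R3, -1 → R3=-1
MOV R4, 8 → R4=8
ADD R3, R0 → R3=(-1)+(-5)=-6
SUB R3, R0 → R3=(-6)-(-5)=-1
SHR R4, 1 → R4=8>>1=4
OR R3, 11 → R3=(-1)|11=-1
OR R0, R3 → R0=(-5)|(-1)=-1
STORE R1, [40] → M[40]=-7
halt.

-7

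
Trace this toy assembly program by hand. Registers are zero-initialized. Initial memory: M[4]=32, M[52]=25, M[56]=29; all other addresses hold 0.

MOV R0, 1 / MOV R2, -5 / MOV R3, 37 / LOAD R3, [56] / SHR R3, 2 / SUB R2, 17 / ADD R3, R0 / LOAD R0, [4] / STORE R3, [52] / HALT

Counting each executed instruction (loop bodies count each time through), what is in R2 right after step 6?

MOV R0, 1 → R0=1
MOV R2, -5 → R2=-5
MOV R3, 37 → R3=37
LOAD R3, [56] → R3=M[56]=29
SHR R3, 2 → R3=29>>2=7
SUB R2, 17 → R2=(-5)-17=-22
After step 6: R2 = -22.

-22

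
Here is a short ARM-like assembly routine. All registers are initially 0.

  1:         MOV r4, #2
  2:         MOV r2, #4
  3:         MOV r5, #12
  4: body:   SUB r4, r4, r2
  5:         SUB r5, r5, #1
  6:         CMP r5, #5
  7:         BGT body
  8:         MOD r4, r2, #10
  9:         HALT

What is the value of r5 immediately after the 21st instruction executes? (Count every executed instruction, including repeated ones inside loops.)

after MOV r4, #2: r4=2
after MOV r2, #4: r2=4
after MOV r5, #12: r5=12
after SUB r4, r4, r2: r4=2-4=-2
after SUB r5, r5, #1: r5=12-1=11
CMP r5, #5  (cmp 11,5)
BGT body: taken
after SUB r4, r4, r2: r4=(-2)-4=-6
after SUB r5, r5, #1: r5=11-1=10
CMP r5, #5  (cmp 10,5)
BGT body: taken
after SUB r4, r4, r2: r4=(-6)-4=-10
after SUB r5, r5, #1: r5=10-1=9
CMP r5, #5  (cmp 9,5)
BGT body: taken
after SUB r4, r4, r2: r4=(-10)-4=-14
after SUB r5, r5, #1: r5=9-1=8
CMP r5, #5  (cmp 8,5)
BGT body: taken
after SUB r4, r4, r2: r4=(-14)-4=-18
after SUB r5, r5, #1: r5=8-1=7
After step 21: r5 = 7.

7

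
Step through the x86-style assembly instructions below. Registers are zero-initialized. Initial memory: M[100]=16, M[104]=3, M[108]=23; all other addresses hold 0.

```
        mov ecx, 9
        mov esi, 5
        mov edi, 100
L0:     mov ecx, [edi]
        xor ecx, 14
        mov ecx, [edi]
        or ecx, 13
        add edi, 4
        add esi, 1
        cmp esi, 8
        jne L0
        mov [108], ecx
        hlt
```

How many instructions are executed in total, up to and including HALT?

ecx=9
esi=5
edi=100
ecx=M[100]=16
ecx=16^14=30
ecx=M[100]=16
ecx=16|13=29
edi=100+4=104
esi=5+1=6
cmp esi, 8  (cmp 6,8)
jne L0: taken
ecx=M[104]=3
ecx=3^14=13
ecx=M[104]=3
ecx=3|13=15
edi=104+4=108
esi=6+1=7
cmp esi, 8  (cmp 7,8)
jne L0: taken
ecx=M[108]=23
ecx=23^14=25
ecx=M[108]=23
ecx=23|13=31
edi=108+4=112
esi=7+1=8
cmp esi, 8  (cmp 8,8)
jne L0: not taken
mov [108], ecx → M[108]=31
halt.
Total executed instructions: 29.

29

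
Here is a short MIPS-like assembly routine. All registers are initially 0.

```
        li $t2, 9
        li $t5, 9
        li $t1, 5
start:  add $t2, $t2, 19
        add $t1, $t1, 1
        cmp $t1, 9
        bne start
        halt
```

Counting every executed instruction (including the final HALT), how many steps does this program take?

$t2=9
$t5=9
$t1=5
$t2=9+19=28
$t1=5+1=6
cmp $t1, 9  (cmp 6,9)
bne start: taken
$t2=28+19=47
$t1=6+1=7
cmp $t1, 9  (cmp 7,9)
bne start: taken
$t2=47+19=66
$t1=7+1=8
cmp $t1, 9  (cmp 8,9)
bne start: taken
$t2=66+19=85
$t1=8+1=9
cmp $t1, 9  (cmp 9,9)
bne start: not taken
halt.
Total executed instructions: 20.

20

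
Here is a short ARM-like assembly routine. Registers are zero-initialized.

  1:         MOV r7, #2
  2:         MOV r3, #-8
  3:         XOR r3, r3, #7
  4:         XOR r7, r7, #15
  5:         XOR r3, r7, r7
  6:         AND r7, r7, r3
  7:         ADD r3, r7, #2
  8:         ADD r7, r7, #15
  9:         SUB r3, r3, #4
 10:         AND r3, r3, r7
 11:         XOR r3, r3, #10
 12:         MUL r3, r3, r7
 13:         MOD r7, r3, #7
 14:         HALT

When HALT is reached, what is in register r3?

r7=2
r3=-8
r3=(-8)^7=-1
r7=2^15=13
r3=13^13=0
r7=13&0=0
r3=0+2=2
r7=0+15=15
r3=2-4=-2
r3=(-2)&15=14
r3=14^10=4
r3=4*15=60
r7=60%7=4
halt.

60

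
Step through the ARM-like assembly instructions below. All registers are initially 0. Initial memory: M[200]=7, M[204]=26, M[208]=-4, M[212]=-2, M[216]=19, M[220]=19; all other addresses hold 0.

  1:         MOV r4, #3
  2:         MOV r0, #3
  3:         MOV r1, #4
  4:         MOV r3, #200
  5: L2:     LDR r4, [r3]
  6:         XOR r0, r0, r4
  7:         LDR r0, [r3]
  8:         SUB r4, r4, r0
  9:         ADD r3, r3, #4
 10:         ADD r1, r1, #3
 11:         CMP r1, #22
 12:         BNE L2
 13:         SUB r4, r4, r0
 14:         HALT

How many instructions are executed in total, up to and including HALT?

MOV r4, #3 → r4=3
MOV r0, #3 → r0=3
MOV r1, #4 → r1=4
MOV r3, #200 → r3=200
LDR r4, [r3] → r4=M[200]=7
XOR r0, r0, r4 → r0=3^7=4
LDR r0, [r3] → r0=M[200]=7
SUB r4, r4, r0 → r4=7-7=0
ADD r3, r3, #4 → r3=200+4=204
ADD r1, r1, #3 → r1=4+3=7
CMP r1, #22  (cmp 7,22)
BNE L2: taken
LDR r4, [r3] → r4=M[204]=26
XOR r0, r0, r4 → r0=7^26=29
LDR r0, [r3] → r0=M[204]=26
SUB r4, r4, r0 → r4=26-26=0
ADD r3, r3, #4 → r3=204+4=208
ADD r1, r1, #3 → r1=7+3=10
CMP r1, #22  (cmp 10,22)
BNE L2: taken
LDR r4, [r3] → r4=M[208]=-4
XOR r0, r0, r4 → r0=26^(-4)=-26
LDR r0, [r3] → r0=M[208]=-4
SUB r4, r4, r0 → r4=(-4)-(-4)=0
ADD r3, r3, #4 → r3=208+4=212
ADD r1, r1, #3 → r1=10+3=13
CMP r1, #22  (cmp 13,22)
BNE L2: taken
LDR r4, [r3] → r4=M[212]=-2
XOR r0, r0, r4 → r0=(-4)^(-2)=2
LDR r0, [r3] → r0=M[212]=-2
SUB r4, r4, r0 → r4=(-2)-(-2)=0
ADD r3, r3, #4 → r3=212+4=216
ADD r1, r1, #3 → r1=13+3=16
CMP r1, #22  (cmp 16,22)
BNE L2: taken
LDR r4, [r3] → r4=M[216]=19
XOR r0, r0, r4 → r0=(-2)^19=-19
LDR r0, [r3] → r0=M[216]=19
SUB r4, r4, r0 → r4=19-19=0
ADD r3, r3, #4 → r3=216+4=220
ADD r1, r1, #3 → r1=16+3=19
CMP r1, #22  (cmp 19,22)
BNE L2: taken
LDR r4, [r3] → r4=M[220]=19
XOR r0, r0, r4 → r0=19^19=0
LDR r0, [r3] → r0=M[220]=19
SUB r4, r4, r0 → r4=19-19=0
ADD r3, r3, #4 → r3=220+4=224
ADD r1, r1, #3 → r1=19+3=22
CMP r1, #22  (cmp 22,22)
BNE L2: not taken
SUB r4, r4, r0 → r4=0-19=-19
halt.
Total executed instructions: 54.

54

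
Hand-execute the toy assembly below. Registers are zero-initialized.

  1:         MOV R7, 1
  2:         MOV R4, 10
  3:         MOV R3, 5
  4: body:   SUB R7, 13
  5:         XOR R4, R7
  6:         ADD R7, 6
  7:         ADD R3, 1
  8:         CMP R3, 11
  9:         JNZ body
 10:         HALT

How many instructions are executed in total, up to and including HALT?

40

R7=1
R4=10
R3=5
R7=1-13=-12
R4=10^(-12)=-2
R7=(-12)+6=-6
R3=5+1=6
CMP R3, 11  (cmp 6,11)
JNZ body: taken
R7=(-6)-13=-19
R4=(-2)^(-19)=19
R7=(-19)+6=-13
R3=6+1=7
CMP R3, 11  (cmp 7,11)
JNZ body: taken
R7=(-13)-13=-26
R4=19^(-26)=-11
R7=(-26)+6=-20
R3=7+1=8
CMP R3, 11  (cmp 8,11)
JNZ body: taken
R7=(-20)-13=-33
R4=(-11)^(-33)=42
R7=(-33)+6=-27
R3=8+1=9
CMP R3, 11  (cmp 9,11)
JNZ body: taken
R7=(-27)-13=-40
R4=42^(-40)=-14
R7=(-40)+6=-34
R3=9+1=10
CMP R3, 11  (cmp 10,11)
JNZ body: taken
R7=(-34)-13=-47
R4=(-14)^(-47)=35
R7=(-47)+6=-41
R3=10+1=11
CMP R3, 11  (cmp 11,11)
JNZ body: not taken
halt.
Total executed instructions: 40.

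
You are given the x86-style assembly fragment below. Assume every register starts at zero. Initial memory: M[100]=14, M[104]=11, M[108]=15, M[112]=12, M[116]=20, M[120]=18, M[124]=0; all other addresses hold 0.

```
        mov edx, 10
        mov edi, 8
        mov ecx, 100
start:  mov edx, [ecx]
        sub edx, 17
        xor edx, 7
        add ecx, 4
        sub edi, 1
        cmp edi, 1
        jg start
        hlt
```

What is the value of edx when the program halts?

-24

after mov edx, 10: edx=10
after mov edi, 8: edi=8
after mov ecx, 100: ecx=100
after mov edx, [ecx]: edx=M[100]=14
after sub edx, 17: edx=14-17=-3
after xor edx, 7: edx=(-3)^7=-6
after add ecx, 4: ecx=100+4=104
after sub edi, 1: edi=8-1=7
cmp edi, 1  (cmp 7,1)
jg start: taken
after mov edx, [ecx]: edx=M[104]=11
after sub edx, 17: edx=11-17=-6
after xor edx, 7: edx=(-6)^7=-3
after add ecx, 4: ecx=104+4=108
after sub edi, 1: edi=7-1=6
cmp edi, 1  (cmp 6,1)
jg start: taken
after mov edx, [ecx]: edx=M[108]=15
after sub edx, 17: edx=15-17=-2
after xor edx, 7: edx=(-2)^7=-7
after add ecx, 4: ecx=108+4=112
after sub edi, 1: edi=6-1=5
cmp edi, 1  (cmp 5,1)
jg start: taken
after mov edx, [ecx]: edx=M[112]=12
after sub edx, 17: edx=12-17=-5
after xor edx, 7: edx=(-5)^7=-4
after add ecx, 4: ecx=112+4=116
after sub edi, 1: edi=5-1=4
cmp edi, 1  (cmp 4,1)
jg start: taken
after mov edx, [ecx]: edx=M[116]=20
after sub edx, 17: edx=20-17=3
after xor edx, 7: edx=3^7=4
after add ecx, 4: ecx=116+4=120
after sub edi, 1: edi=4-1=3
cmp edi, 1  (cmp 3,1)
jg start: taken
after mov edx, [ecx]: edx=M[120]=18
after sub edx, 17: edx=18-17=1
after xor edx, 7: edx=1^7=6
after add ecx, 4: ecx=120+4=124
after sub edi, 1: edi=3-1=2
cmp edi, 1  (cmp 2,1)
jg start: taken
after mov edx, [ecx]: edx=M[124]=0
after sub edx, 17: edx=0-17=-17
after xor edx, 7: edx=(-17)^7=-24
after add ecx, 4: ecx=124+4=128
after sub edi, 1: edi=2-1=1
cmp edi, 1  (cmp 1,1)
jg start: not taken
halt.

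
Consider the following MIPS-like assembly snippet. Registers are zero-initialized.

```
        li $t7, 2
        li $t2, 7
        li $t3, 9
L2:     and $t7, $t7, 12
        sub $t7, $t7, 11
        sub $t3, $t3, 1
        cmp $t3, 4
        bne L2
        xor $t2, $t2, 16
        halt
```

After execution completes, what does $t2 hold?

li $t7, 2 → $t7=2
li $t2, 7 → $t2=7
li $t3, 9 → $t3=9
and $t7, $t7, 12 → $t7=2&12=0
sub $t7, $t7, 11 → $t7=0-11=-11
sub $t3, $t3, 1 → $t3=9-1=8
cmp $t3, 4  (cmp 8,4)
bne L2: taken
and $t7, $t7, 12 → $t7=(-11)&12=4
sub $t7, $t7, 11 → $t7=4-11=-7
sub $t3, $t3, 1 → $t3=8-1=7
cmp $t3, 4  (cmp 7,4)
bne L2: taken
and $t7, $t7, 12 → $t7=(-7)&12=8
sub $t7, $t7, 11 → $t7=8-11=-3
sub $t3, $t3, 1 → $t3=7-1=6
cmp $t3, 4  (cmp 6,4)
bne L2: taken
and $t7, $t7, 12 → $t7=(-3)&12=12
sub $t7, $t7, 11 → $t7=12-11=1
sub $t3, $t3, 1 → $t3=6-1=5
cmp $t3, 4  (cmp 5,4)
bne L2: taken
and $t7, $t7, 12 → $t7=1&12=0
sub $t7, $t7, 11 → $t7=0-11=-11
sub $t3, $t3, 1 → $t3=5-1=4
cmp $t3, 4  (cmp 4,4)
bne L2: not taken
xor $t2, $t2, 16 → $t2=7^16=23
halt.

23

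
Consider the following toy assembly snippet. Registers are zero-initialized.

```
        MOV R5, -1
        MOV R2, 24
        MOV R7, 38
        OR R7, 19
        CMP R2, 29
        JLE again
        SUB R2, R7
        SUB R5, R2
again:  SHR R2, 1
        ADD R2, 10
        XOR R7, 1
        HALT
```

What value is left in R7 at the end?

54

R5=-1
R2=24
R7=38
R7=38|19=55
CMP R2, 29  (cmp 24,29)
JLE again: taken
R2=24>>1=12
R2=12+10=22
R7=55^1=54
halt.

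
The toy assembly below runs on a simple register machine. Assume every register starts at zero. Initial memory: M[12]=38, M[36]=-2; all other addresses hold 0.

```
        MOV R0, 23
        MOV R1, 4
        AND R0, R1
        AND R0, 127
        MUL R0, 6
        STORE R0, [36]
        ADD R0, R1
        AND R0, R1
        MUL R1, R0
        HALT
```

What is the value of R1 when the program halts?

R0=23
R1=4
R0=23&4=4
R0=4&127=4
R0=4*6=24
STORE R0, [36] → M[36]=24
R0=24+4=28
R0=28&4=4
R1=4*4=16
halt.

16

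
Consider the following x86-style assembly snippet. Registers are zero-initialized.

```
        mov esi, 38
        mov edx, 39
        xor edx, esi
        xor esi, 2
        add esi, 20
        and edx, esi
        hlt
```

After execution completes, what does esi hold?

esi=38
edx=39
edx=39^38=1
esi=38^2=36
esi=36+20=56
edx=1&56=0
halt.

56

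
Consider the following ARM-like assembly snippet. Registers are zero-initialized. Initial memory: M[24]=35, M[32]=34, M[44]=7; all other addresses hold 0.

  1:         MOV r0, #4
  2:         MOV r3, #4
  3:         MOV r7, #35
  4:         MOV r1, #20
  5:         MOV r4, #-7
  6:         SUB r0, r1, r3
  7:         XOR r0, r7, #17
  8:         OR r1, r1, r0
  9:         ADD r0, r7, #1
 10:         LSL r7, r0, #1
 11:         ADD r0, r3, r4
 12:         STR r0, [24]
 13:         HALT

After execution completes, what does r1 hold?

54

MOV r0, #4 → r0=4
MOV r3, #4 → r3=4
MOV r7, #35 → r7=35
MOV r1, #20 → r1=20
MOV r4, #-7 → r4=-7
SUB r0, r1, r3 → r0=20-4=16
XOR r0, r7, #17 → r0=35^17=50
OR r1, r1, r0 → r1=20|50=54
ADD r0, r7, #1 → r0=35+1=36
LSL r7, r0, #1 → r7=36<<1=72
ADD r0, r3, r4 → r0=4+(-7)=-3
STR r0, [24] → M[24]=-3
halt.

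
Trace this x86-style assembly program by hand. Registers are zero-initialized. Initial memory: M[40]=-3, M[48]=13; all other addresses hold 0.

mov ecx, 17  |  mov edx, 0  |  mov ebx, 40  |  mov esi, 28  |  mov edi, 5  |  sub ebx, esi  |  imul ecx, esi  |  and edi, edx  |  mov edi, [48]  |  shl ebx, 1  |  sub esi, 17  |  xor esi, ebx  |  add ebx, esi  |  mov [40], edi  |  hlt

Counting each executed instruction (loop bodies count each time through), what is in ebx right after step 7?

ecx=17
edx=0
ebx=40
esi=28
edi=5
ebx=40-28=12
ecx=17*28=476
After step 7: ebx = 12.

12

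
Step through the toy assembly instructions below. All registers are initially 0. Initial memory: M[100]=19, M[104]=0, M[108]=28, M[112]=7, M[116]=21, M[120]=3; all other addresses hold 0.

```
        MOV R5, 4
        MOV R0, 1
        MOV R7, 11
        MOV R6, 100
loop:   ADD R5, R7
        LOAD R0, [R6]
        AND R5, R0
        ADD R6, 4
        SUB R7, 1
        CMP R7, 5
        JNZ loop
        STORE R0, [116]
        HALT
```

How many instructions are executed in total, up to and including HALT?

48

after MOV R5, 4: R5=4
after MOV R0, 1: R0=1
after MOV R7, 11: R7=11
after MOV R6, 100: R6=100
after ADD R5, R7: R5=4+11=15
after LOAD R0, [R6]: R0=M[100]=19
after AND R5, R0: R5=15&19=3
after ADD R6, 4: R6=100+4=104
after SUB R7, 1: R7=11-1=10
CMP R7, 5  (cmp 10,5)
JNZ loop: taken
after ADD R5, R7: R5=3+10=13
after LOAD R0, [R6]: R0=M[104]=0
after AND R5, R0: R5=13&0=0
after ADD R6, 4: R6=104+4=108
after SUB R7, 1: R7=10-1=9
CMP R7, 5  (cmp 9,5)
JNZ loop: taken
after ADD R5, R7: R5=0+9=9
after LOAD R0, [R6]: R0=M[108]=28
after AND R5, R0: R5=9&28=8
after ADD R6, 4: R6=108+4=112
after SUB R7, 1: R7=9-1=8
CMP R7, 5  (cmp 8,5)
JNZ loop: taken
after ADD R5, R7: R5=8+8=16
after LOAD R0, [R6]: R0=M[112]=7
after AND R5, R0: R5=16&7=0
after ADD R6, 4: R6=112+4=116
after SUB R7, 1: R7=8-1=7
CMP R7, 5  (cmp 7,5)
JNZ loop: taken
after ADD R5, R7: R5=0+7=7
after LOAD R0, [R6]: R0=M[116]=21
after AND R5, R0: R5=7&21=5
after ADD R6, 4: R6=116+4=120
after SUB R7, 1: R7=7-1=6
CMP R7, 5  (cmp 6,5)
JNZ loop: taken
after ADD R5, R7: R5=5+6=11
after LOAD R0, [R6]: R0=M[120]=3
after AND R5, R0: R5=11&3=3
after ADD R6, 4: R6=120+4=124
after SUB R7, 1: R7=6-1=5
CMP R7, 5  (cmp 5,5)
JNZ loop: not taken
STORE R0, [116] → M[116]=3
halt.
Total executed instructions: 48.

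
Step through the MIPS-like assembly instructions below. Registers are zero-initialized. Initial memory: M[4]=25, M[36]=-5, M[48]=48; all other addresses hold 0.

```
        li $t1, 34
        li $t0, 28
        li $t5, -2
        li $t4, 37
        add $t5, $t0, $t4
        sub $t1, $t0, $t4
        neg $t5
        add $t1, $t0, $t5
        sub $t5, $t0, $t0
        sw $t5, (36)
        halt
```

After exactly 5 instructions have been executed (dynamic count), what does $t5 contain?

65

after li $t1, 34: $t1=34
after li $t0, 28: $t0=28
after li $t5, -2: $t5=-2
after li $t4, 37: $t4=37
after add $t5, $t0, $t4: $t5=28+37=65
After step 5: $t5 = 65.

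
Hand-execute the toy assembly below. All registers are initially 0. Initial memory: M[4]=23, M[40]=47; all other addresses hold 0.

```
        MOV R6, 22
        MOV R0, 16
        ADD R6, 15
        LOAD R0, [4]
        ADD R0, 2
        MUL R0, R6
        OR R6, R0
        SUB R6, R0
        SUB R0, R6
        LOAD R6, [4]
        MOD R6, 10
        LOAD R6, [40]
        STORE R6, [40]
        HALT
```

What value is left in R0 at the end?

893

R6=22
R0=16
R6=22+15=37
R0=M[4]=23
R0=23+2=25
R0=25*37=925
R6=37|925=957
R6=957-925=32
R0=925-32=893
R6=M[4]=23
R6=23%10=3
R6=M[40]=47
STORE R6, [40] → M[40]=47
halt.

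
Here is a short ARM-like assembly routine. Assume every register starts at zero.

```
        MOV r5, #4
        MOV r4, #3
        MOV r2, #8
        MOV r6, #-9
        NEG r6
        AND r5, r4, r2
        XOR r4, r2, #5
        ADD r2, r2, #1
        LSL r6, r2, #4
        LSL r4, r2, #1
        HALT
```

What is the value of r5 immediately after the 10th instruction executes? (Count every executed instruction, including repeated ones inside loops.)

0

r5=4
r4=3
r2=8
r6=-9
r6=-(-9)=9
r5=3&8=0
r4=8^5=13
r2=8+1=9
r6=9<<4=144
r4=9<<1=18
After step 10: r5 = 0.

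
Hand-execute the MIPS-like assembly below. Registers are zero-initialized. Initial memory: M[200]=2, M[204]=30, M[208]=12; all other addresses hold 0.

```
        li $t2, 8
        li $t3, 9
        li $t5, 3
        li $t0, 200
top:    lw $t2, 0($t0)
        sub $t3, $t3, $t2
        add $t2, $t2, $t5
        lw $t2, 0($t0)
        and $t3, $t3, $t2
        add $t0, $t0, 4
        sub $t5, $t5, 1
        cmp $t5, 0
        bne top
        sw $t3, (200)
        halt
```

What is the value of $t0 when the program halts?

212

li $t2, 8 → $t2=8
li $t3, 9 → $t3=9
li $t5, 3 → $t5=3
li $t0, 200 → $t0=200
lw $t2, 0($t0) → $t2=M[200]=2
sub $t3, $t3, $t2 → $t3=9-2=7
add $t2, $t2, $t5 → $t2=2+3=5
lw $t2, 0($t0) → $t2=M[200]=2
and $t3, $t3, $t2 → $t3=7&2=2
add $t0, $t0, 4 → $t0=200+4=204
sub $t5, $t5, 1 → $t5=3-1=2
cmp $t5, 0  (cmp 2,0)
bne top: taken
lw $t2, 0($t0) → $t2=M[204]=30
sub $t3, $t3, $t2 → $t3=2-30=-28
add $t2, $t2, $t5 → $t2=30+2=32
lw $t2, 0($t0) → $t2=M[204]=30
and $t3, $t3, $t2 → $t3=(-28)&30=4
add $t0, $t0, 4 → $t0=204+4=208
sub $t5, $t5, 1 → $t5=2-1=1
cmp $t5, 0  (cmp 1,0)
bne top: taken
lw $t2, 0($t0) → $t2=M[208]=12
sub $t3, $t3, $t2 → $t3=4-12=-8
add $t2, $t2, $t5 → $t2=12+1=13
lw $t2, 0($t0) → $t2=M[208]=12
and $t3, $t3, $t2 → $t3=(-8)&12=8
add $t0, $t0, 4 → $t0=208+4=212
sub $t5, $t5, 1 → $t5=1-1=0
cmp $t5, 0  (cmp 0,0)
bne top: not taken
sw $t3, (200) → M[200]=8
halt.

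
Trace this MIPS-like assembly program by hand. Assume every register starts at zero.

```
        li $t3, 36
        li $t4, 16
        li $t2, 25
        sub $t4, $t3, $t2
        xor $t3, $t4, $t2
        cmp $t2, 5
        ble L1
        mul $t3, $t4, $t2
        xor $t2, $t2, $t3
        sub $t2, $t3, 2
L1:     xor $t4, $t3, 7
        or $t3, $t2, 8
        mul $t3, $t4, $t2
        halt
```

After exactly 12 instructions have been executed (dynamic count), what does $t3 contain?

li $t3, 36 → $t3=36
li $t4, 16 → $t4=16
li $t2, 25 → $t2=25
sub $t4, $t3, $t2 → $t4=36-25=11
xor $t3, $t4, $t2 → $t3=11^25=18
cmp $t2, 5  (cmp 25,5)
ble L1: not taken
mul $t3, $t4, $t2 → $t3=11*25=275
xor $t2, $t2, $t3 → $t2=25^275=266
sub $t2, $t3, 2 → $t2=275-2=273
xor $t4, $t3, 7 → $t4=275^7=276
or $t3, $t2, 8 → $t3=273|8=281
After step 12: $t3 = 281.

281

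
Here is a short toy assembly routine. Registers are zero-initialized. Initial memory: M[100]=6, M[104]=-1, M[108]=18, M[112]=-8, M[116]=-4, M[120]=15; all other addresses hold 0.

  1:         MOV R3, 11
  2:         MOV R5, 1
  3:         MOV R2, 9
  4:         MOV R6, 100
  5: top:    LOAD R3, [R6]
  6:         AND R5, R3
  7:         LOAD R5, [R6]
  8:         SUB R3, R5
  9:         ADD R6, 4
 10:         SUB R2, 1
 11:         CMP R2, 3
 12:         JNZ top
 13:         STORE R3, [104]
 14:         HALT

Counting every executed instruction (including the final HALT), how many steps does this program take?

MOV R3, 11 → R3=11
MOV R5, 1 → R5=1
MOV R2, 9 → R2=9
MOV R6, 100 → R6=100
LOAD R3, [R6] → R3=M[100]=6
AND R5, R3 → R5=1&6=0
LOAD R5, [R6] → R5=M[100]=6
SUB R3, R5 → R3=6-6=0
ADD R6, 4 → R6=100+4=104
SUB R2, 1 → R2=9-1=8
CMP R2, 3  (cmp 8,3)
JNZ top: taken
LOAD R3, [R6] → R3=M[104]=-1
AND R5, R3 → R5=6&(-1)=6
LOAD R5, [R6] → R5=M[104]=-1
SUB R3, R5 → R3=(-1)-(-1)=0
ADD R6, 4 → R6=104+4=108
SUB R2, 1 → R2=8-1=7
CMP R2, 3  (cmp 7,3)
JNZ top: taken
LOAD R3, [R6] → R3=M[108]=18
AND R5, R3 → R5=(-1)&18=18
LOAD R5, [R6] → R5=M[108]=18
SUB R3, R5 → R3=18-18=0
ADD R6, 4 → R6=108+4=112
SUB R2, 1 → R2=7-1=6
CMP R2, 3  (cmp 6,3)
JNZ top: taken
LOAD R3, [R6] → R3=M[112]=-8
AND R5, R3 → R5=18&(-8)=16
LOAD R5, [R6] → R5=M[112]=-8
SUB R3, R5 → R3=(-8)-(-8)=0
ADD R6, 4 → R6=112+4=116
SUB R2, 1 → R2=6-1=5
CMP R2, 3  (cmp 5,3)
JNZ top: taken
LOAD R3, [R6] → R3=M[116]=-4
AND R5, R3 → R5=(-8)&(-4)=-8
LOAD R5, [R6] → R5=M[116]=-4
SUB R3, R5 → R3=(-4)-(-4)=0
ADD R6, 4 → R6=116+4=120
SUB R2, 1 → R2=5-1=4
CMP R2, 3  (cmp 4,3)
JNZ top: taken
LOAD R3, [R6] → R3=M[120]=15
AND R5, R3 → R5=(-4)&15=12
LOAD R5, [R6] → R5=M[120]=15
SUB R3, R5 → R3=15-15=0
ADD R6, 4 → R6=120+4=124
SUB R2, 1 → R2=4-1=3
CMP R2, 3  (cmp 3,3)
JNZ top: not taken
STORE R3, [104] → M[104]=0
halt.
Total executed instructions: 54.

54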